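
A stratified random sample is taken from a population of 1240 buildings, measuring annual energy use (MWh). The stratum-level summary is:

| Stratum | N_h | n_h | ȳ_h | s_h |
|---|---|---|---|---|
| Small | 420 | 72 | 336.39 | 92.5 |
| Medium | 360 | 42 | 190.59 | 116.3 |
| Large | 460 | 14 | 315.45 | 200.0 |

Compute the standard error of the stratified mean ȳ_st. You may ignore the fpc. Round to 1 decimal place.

SE(ȳ_st) ≈ 20.8

V̂(ȳ_st) = Σ W_h² s_h²/n_h, with W_h = N_h/N and N = 1240:
  stratum Small: (420/1240)²·92.5²/72 = 13.6335
  stratum Medium: (360/1240)²·116.3²/42 = 27.1439
  stratum Large: (460/1240)²·200.0²/14 = 393.192
V̂(ȳ_st) = 433.969
SE(ȳ_st) = √433.969 = 20.8319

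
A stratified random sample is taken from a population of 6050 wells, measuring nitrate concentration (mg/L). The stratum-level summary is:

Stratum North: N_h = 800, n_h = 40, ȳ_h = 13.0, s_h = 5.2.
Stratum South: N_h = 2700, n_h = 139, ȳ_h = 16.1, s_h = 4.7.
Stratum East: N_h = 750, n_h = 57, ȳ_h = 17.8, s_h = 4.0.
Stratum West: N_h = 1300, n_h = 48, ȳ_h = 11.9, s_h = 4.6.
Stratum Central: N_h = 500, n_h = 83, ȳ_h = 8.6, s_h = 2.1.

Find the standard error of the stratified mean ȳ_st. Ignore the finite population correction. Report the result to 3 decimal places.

V̂(ȳ_st) = Σ W_h² s_h²/n_h, with W_h = N_h/N and N = 6050:
  stratum North: (800/6050)²·5.2²/40 = 0.01182
  stratum South: (2700/6050)²·4.7²/139 = 0.0316517
  stratum East: (750/6050)²·4.0²/57 = 0.00431377
  stratum West: (1300/6050)²·4.6²/48 = 0.020354
  stratum Central: (500/6050)²·2.1²/83 = 0.000362902
V̂(ȳ_st) = 0.0685024
SE(ȳ_st) = √0.0685024 = 0.26173

SE(ȳ_st) ≈ 0.262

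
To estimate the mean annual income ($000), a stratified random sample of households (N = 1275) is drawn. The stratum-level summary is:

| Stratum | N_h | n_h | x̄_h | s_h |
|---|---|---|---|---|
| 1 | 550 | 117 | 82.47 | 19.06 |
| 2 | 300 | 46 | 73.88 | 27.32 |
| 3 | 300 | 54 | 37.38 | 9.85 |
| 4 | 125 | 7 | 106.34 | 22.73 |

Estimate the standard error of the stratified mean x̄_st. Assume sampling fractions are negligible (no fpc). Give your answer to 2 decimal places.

SE(x̄_st) ≈ 1.51

V̂(x̄_st) = Σ W_h² s_h²/n_h, with W_h = N_h/N and N = 1275:
  stratum 1: (550/1275)²·19.06²/117 = 0.577783
  stratum 2: (300/1275)²·27.32²/46 = 0.898309
  stratum 3: (300/1275)²·9.85²/54 = 0.099472
  stratum 4: (125/1275)²·22.73²/7 = 0.709415
V̂(x̄_st) = 2.28498
SE(x̄_st) = √2.28498 = 1.51161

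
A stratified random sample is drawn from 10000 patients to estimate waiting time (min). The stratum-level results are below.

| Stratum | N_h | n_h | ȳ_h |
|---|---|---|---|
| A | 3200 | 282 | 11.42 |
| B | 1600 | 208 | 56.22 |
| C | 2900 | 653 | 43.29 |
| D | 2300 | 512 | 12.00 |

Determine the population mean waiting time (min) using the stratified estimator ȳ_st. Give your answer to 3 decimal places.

ȳ_st ≈ 27.964

N = Σ N_h = 10000. Stratum weights W_h = N_h/N.
ȳ_st = (3200·11.42 + 1600·56.22 + 2900·43.29 + 2300·12.00) / 10000 = 27.96370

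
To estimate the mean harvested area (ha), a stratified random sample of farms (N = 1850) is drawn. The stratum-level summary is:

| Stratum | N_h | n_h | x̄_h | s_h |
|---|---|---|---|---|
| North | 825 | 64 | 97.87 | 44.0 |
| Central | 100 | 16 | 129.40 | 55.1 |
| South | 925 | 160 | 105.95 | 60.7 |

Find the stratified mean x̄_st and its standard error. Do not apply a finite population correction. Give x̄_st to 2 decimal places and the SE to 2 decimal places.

x̄_st = Σ W_h x̄_h = (825·97.87 + 100·129.40 + 925·105.95)/1850 = 103.61432
V̂(x̄_st) = Σ W_h² s_h²/n_h, with W_h = N_h/N and N = 1850:
  stratum North: (825/1850)²·44.0²/64 = 6.01575
  stratum Central: (100/1850)²·55.1²/16 = 0.554421
  stratum South: (925/1850)²·60.7²/160 = 5.75702
V̂(x̄_st) = 12.3272
SE(x̄_st) = √12.3272 = 3.51101

x̄_st ≈ 103.61, SE ≈ 3.51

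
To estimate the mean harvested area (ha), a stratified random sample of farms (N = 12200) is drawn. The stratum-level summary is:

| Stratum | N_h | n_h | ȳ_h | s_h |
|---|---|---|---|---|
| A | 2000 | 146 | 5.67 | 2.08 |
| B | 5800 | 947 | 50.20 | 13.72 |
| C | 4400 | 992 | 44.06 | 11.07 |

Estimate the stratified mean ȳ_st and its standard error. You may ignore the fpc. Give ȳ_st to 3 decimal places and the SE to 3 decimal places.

ȳ_st ≈ 40.686, SE ≈ 0.249

ȳ_st = Σ W_h ȳ_h = (2000·5.67 + 5800·50.20 + 4400·44.06)/12200 = 40.68557
V̂(ȳ_st) = Σ W_h² s_h²/n_h, with W_h = N_h/N and N = 12200:
  stratum A: (2000/12200)²·2.08²/146 = 0.000796369
  stratum B: (5800/12200)²·13.72²/947 = 0.0449257
  stratum C: (4400/12200)²·11.07²/992 = 0.0160683
V̂(ȳ_st) = 0.0617903
SE(ȳ_st) = √0.0617903 = 0.248577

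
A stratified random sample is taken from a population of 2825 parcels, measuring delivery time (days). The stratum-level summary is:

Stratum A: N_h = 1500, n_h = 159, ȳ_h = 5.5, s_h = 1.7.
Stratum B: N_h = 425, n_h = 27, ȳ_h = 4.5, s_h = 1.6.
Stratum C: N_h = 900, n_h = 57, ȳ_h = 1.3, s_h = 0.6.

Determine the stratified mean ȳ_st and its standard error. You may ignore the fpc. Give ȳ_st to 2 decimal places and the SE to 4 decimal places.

ȳ_st = Σ W_h ȳ_h = (1500·5.5 + 425·4.5 + 900·1.3)/2825 = 4.01150
V̂(ȳ_st) = Σ W_h² s_h²/n_h, with W_h = N_h/N and N = 2825:
  stratum A: (1500/2825)²·1.7²/159 = 0.00512444
  stratum B: (425/2825)²·1.6²/27 = 0.00214594
  stratum C: (900/2825)²·0.6²/57 = 0.000641026
V̂(ȳ_st) = 0.0079114
SE(ȳ_st) = √0.0079114 = 0.0889461

ȳ_st ≈ 4.01, SE ≈ 0.0889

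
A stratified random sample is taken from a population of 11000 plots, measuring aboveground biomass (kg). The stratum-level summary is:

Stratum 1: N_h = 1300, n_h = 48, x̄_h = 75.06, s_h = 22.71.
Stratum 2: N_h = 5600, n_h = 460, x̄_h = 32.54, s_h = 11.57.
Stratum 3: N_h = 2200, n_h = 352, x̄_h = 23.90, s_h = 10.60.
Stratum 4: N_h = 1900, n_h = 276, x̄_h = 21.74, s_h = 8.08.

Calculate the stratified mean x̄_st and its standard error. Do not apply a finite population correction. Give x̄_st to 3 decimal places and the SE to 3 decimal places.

x̄_st = Σ W_h x̄_h = (1300·75.06 + 5600·32.54 + 2200·23.90 + 1900·21.74)/11000 = 33.97164
V̂(x̄_st) = Σ W_h² s_h²/n_h, with W_h = N_h/N and N = 11000:
  stratum 1: (1300/11000)²·22.71²/48 = 0.15007
  stratum 2: (5600/11000)²·11.57²/460 = 0.0754223
  stratum 3: (2200/11000)²·10.60²/352 = 0.0127682
  stratum 4: (1900/11000)²·8.08²/276 = 0.00705725
V̂(x̄_st) = 0.245318
SE(x̄_st) = √0.245318 = 0.495296

x̄_st ≈ 33.972, SE ≈ 0.495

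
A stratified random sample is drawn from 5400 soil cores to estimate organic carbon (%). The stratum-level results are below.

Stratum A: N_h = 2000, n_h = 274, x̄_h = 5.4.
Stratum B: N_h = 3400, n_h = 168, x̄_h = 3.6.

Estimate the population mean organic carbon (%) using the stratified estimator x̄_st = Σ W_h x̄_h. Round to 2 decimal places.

x̄_st ≈ 4.27

N = Σ N_h = 5400. Stratum weights W_h = N_h/N.
x̄_st = (2000·5.4 + 3400·3.6) / 5400 = 4.2667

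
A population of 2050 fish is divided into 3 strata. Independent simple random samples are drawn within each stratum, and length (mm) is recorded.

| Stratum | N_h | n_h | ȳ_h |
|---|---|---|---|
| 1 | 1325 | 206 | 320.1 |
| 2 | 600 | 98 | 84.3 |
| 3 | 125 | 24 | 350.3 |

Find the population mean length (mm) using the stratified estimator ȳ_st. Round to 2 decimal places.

ȳ_st ≈ 252.93

N = Σ N_h = 2050. Stratum weights W_h = N_h/N.
ȳ_st = (1325·320.1 + 600·84.3 + 125·350.3) / 2050 = 252.9268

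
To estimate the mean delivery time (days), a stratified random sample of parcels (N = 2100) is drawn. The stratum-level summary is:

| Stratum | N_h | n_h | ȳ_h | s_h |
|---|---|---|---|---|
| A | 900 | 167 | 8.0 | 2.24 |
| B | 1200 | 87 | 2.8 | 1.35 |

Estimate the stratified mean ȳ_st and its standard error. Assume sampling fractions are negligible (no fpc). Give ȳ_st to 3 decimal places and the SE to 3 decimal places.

ȳ_st = Σ W_h ȳ_h = (900·8.0 + 1200·2.8)/2100 = 5.02857
V̂(ȳ_st) = Σ W_h² s_h²/n_h, with W_h = N_h/N and N = 2100:
  stratum A: (900/2100)²·2.24²/167 = 0.00551856
  stratum B: (1200/2100)²·1.35²/87 = 0.00684025
V̂(ȳ_st) = 0.0123588
SE(ȳ_st) = √0.0123588 = 0.11117

ȳ_st ≈ 5.029, SE ≈ 0.111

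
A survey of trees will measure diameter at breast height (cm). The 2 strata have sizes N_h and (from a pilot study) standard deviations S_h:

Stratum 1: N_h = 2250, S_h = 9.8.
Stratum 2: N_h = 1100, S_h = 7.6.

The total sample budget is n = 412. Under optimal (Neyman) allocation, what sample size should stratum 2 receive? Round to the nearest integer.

113

Neyman allocation: n_h = n · N_h S_h / Σ N_i S_i, with n = 412.
  stratum 1: N_h·S_h = 2250·9.8 = 22050.00
  stratum 2: N_h·S_h = 1100·7.6 = 8360.00
Σ N_h S_h = 30410.00
n for stratum 2 = 412·8360.00/30410.00 = 113.263 → 113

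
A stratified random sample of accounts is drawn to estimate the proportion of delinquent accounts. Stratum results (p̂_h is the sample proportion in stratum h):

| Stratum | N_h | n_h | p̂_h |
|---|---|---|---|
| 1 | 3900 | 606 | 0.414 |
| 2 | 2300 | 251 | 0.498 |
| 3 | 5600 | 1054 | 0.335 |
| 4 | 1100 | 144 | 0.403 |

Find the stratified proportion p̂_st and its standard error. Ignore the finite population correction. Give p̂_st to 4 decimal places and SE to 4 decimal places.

p̂_st ≈ 0.3937, SE ≈ 0.0110

N = 12900; stratum weights W_h = N_h/N.
p̂_st = Σ W_h p̂_h = (3900·0.414 + 2300·0.498 + 5600·0.335 + 1100·0.403)/12900 = 0.39374
V̂(p̂_st) = Σ W_h² p̂_h(1−p̂_h)/(n_h−1):
  stratum 1: (3900/12900)²·0.414·0.586/605 = 3.66516e-05
  stratum 2: (2300/12900)²·0.498·0.502/250 = 3.17884e-05
  stratum 3: (5600/12900)²·0.335·0.665/1053 = 3.98689e-05
  stratum 4: (1100/12900)²·0.403·0.597/143 = 1.22335e-05
V̂(p̂_st) = 0.000120542; SE = √V̂ = 0.0109792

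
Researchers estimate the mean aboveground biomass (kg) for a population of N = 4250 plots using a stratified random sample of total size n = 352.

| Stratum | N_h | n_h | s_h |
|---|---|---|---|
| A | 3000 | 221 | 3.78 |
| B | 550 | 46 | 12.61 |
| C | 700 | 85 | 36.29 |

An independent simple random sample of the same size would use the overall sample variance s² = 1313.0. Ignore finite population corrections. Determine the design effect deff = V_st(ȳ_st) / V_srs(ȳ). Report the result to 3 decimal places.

deff ≈ 0.137

V̂(ȳ_st) = Σ W_h² s_h²/n_h, with W_h = N_h/N and N = 4250:
  stratum A: (3000/4250)²·3.78²/221 = 0.0322148
  stratum B: (550/4250)²·12.61²/46 = 0.0578922
  stratum C: (700/4250)²·36.29²/85 = 0.420313
V_st = 0.51042
V_srs = s²/n = 1313.0/352 = 3.73011
deff = V_st / V_srs = 0.51042/3.73011 = 0.1368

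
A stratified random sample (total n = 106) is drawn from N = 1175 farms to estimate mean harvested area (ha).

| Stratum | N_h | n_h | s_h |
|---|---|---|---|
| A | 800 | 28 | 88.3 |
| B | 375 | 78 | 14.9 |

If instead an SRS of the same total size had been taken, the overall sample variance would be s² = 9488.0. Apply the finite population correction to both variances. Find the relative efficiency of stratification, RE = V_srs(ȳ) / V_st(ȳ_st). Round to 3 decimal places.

RE ≈ 0.653

V̂(ȳ_st) = Σ W_h² (1 − n_h/N_h) s_h²/n_h, with W_h = N_h/N and N = 1175:
  stratum A: (800/1175)²·(1 − 28/800)·88.3²/28 = 124.565
  stratum B: (375/1175)²·(1 − 78/375)·14.9²/78 = 0.22961
V_st = 124.794
V_srs = (1 − 106/1175)·9488.0/106 = 81.4345
Relative efficiency = V_srs / V_st = 81.4345/124.794 = 0.6526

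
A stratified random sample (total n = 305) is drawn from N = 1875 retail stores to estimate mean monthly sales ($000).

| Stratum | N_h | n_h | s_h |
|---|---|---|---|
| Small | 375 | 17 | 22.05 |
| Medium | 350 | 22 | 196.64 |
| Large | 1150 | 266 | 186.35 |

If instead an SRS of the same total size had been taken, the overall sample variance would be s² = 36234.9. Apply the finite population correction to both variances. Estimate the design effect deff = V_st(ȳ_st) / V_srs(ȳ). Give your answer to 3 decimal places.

V̂(ȳ_st) = Σ W_h² (1 − n_h/N_h) s_h²/n_h, with W_h = N_h/N and N = 1875:
  stratum Small: (375/1875)²·(1 − 17/375)·22.05²/17 = 1.09214
  stratum Medium: (350/1875)²·(1 − 22/350)·196.64²/22 = 57.3932
  stratum Large: (1150/1875)²·(1 − 266/1150)·186.35²/266 = 37.7507
V_st = 96.236
V_srs = (1 − 305/1875)·36234.9/305 = 99.4777
deff = V_st / V_srs = 96.236/99.4777 = 0.9674

deff ≈ 0.967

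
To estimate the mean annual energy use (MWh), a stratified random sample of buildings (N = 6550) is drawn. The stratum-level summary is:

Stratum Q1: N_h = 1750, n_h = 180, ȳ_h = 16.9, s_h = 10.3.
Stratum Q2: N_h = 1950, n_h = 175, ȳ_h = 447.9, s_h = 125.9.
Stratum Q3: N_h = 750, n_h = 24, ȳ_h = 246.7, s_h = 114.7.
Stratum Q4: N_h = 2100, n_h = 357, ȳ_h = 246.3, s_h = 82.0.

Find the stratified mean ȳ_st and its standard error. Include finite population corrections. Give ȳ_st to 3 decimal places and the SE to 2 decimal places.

ȳ_st ≈ 245.074, SE ≈ 3.99

ȳ_st = Σ W_h ȳ_h = (1750·16.9 + 1950·447.9 + 750·246.7 + 2100·246.3)/6550 = 245.07405
V̂(ȳ_st) = Σ W_h² (1 − n_h/N_h) s_h²/n_h, with W_h = N_h/N and N = 6550:
  stratum Q1: (1750/6550)²·(1 − 180/1750)·10.3²/180 = 0.0377448
  stratum Q2: (1950/6550)²·(1 − 175/1950)·125.9²/175 = 7.30742
  stratum Q3: (750/6550)²·(1 − 24/750)·114.7²/24 = 6.95714
  stratum Q4: (2100/6550)²·(1 − 357/2100)·82.0²/357 = 1.60692
V̂(ȳ_st) = 15.9092
SE(ȳ_st) = √15.9092 = 3.98864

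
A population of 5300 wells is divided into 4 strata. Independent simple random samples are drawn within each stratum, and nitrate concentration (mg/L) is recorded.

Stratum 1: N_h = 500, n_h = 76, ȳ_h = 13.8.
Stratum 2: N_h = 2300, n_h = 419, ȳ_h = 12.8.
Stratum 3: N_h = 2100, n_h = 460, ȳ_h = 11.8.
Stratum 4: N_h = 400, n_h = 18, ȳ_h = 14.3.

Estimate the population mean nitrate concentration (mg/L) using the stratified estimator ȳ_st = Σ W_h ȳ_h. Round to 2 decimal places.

ȳ_st ≈ 12.61

N = Σ N_h = 5300. Stratum weights W_h = N_h/N.
ȳ_st = (500·13.8 + 2300·12.8 + 2100·11.8 + 400·14.3) / 5300 = 12.6113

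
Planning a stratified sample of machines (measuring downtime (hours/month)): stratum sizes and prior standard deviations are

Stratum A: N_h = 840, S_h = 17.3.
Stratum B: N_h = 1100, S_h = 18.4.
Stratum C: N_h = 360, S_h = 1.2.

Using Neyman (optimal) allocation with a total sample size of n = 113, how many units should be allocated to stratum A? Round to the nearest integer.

Neyman allocation: n_h = n · N_h S_h / Σ N_i S_i, with n = 113.
  stratum A: N_h·S_h = 840·17.3 = 14532.00
  stratum B: N_h·S_h = 1100·18.4 = 20240.00
  stratum C: N_h·S_h = 360·1.2 = 432.00
Σ N_h S_h = 35204.00
n for stratum A = 113·14532.00/35204.00 = 46.646 → 47

47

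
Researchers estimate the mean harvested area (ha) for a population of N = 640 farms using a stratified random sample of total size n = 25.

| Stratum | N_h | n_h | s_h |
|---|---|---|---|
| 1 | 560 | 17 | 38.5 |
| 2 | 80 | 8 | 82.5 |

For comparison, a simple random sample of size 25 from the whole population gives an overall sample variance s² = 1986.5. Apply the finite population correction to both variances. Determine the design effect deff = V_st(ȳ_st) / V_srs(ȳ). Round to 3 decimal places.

V̂(ȳ_st) = Σ W_h² (1 − n_h/N_h) s_h²/n_h, with W_h = N_h/N and N = 640:
  stratum 1: (560/640)²·(1 − 17/560)·38.5²/17 = 64.7292
  stratum 2: (80/640)²·(1 − 8/80)·82.5²/8 = 11.9641
V_st = 76.6933
V_srs = (1 − 25/640)·1986.5/25 = 76.3561
deff = V_st / V_srs = 76.6933/76.3561 = 1.0044

deff ≈ 1.004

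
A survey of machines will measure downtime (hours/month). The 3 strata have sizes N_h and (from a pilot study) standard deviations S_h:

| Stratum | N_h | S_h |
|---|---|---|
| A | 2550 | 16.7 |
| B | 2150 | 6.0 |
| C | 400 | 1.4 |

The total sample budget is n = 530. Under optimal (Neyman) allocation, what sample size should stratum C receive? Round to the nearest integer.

5

Neyman allocation: n_h = n · N_h S_h / Σ N_i S_i, with n = 530.
  stratum A: N_h·S_h = 2550·16.7 = 42585.00
  stratum B: N_h·S_h = 2150·6.0 = 12900.00
  stratum C: N_h·S_h = 400·1.4 = 560.00
Σ N_h S_h = 56045.00
n for stratum C = 530·560.00/56045.00 = 5.296 → 5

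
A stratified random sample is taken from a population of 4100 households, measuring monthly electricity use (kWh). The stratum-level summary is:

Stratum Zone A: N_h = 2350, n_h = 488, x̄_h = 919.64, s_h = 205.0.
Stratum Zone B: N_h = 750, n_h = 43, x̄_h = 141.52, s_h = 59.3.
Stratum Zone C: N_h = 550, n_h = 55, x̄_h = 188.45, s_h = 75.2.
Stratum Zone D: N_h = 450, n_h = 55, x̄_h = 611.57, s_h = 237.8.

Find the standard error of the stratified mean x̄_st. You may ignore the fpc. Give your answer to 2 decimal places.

SE(x̄_st) ≈ 6.73

V̂(x̄_st) = Σ W_h² s_h²/n_h, with W_h = N_h/N and N = 4100:
  stratum Zone A: (2350/4100)²·205.0²/488 = 28.2915
  stratum Zone B: (750/4100)²·59.3²/43 = 2.7365
  stratum Zone C: (550/4100)²·75.2²/55 = 1.85025
  stratum Zone D: (450/4100)²·237.8²/55 = 12.3856
V̂(x̄_st) = 45.2639
SE(x̄_st) = √45.2639 = 6.72784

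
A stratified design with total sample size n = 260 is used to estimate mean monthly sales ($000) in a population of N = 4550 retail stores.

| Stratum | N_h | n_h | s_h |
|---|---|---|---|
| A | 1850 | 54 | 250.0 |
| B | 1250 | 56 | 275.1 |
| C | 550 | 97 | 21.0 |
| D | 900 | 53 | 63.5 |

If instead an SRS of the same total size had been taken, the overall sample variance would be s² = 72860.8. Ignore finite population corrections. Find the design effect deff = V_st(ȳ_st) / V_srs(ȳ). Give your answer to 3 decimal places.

V̂(ȳ_st) = Σ W_h² s_h²/n_h, with W_h = N_h/N and N = 4550:
  stratum A: (1850/4550)²·250.0²/54 = 191.341
  stratum B: (1250/4550)²·275.1²/56 = 101.998
  stratum C: (550/4550)²·21.0²/97 = 0.0664308
  stratum D: (900/4550)²·63.5²/53 = 2.97669
V_st = 296.381
V_srs = s²/n = 72860.8/260 = 280.234
deff = V_st / V_srs = 296.381/280.234 = 1.0576

deff ≈ 1.058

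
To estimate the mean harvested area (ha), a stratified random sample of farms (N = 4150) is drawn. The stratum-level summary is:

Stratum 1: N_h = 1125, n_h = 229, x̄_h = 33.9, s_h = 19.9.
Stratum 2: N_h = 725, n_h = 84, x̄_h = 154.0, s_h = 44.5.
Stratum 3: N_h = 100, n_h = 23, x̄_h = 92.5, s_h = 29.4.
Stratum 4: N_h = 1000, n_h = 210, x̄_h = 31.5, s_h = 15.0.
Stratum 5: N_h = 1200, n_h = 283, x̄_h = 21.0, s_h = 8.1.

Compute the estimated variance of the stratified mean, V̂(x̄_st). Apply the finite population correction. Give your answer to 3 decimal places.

V̂(x̄_st) = Σ W_h² (1 − n_h/N_h) s_h²/n_h, with W_h = N_h/N and N = 4150:
  stratum 1: (1125/4150)²·(1 − 229/1125)·19.9²/229 = 0.101213
  stratum 2: (725/4150)²·(1 − 84/725)·44.5²/84 = 0.636122
  stratum 3: (100/4150)²·(1 − 23/100)·29.4²/23 = 0.016802
  stratum 4: (1000/4150)²·(1 − 210/1000)·15.0²/210 = 0.0491467
  stratum 5: (1200/4150)²·(1 − 283/1200)·8.1²/283 = 0.0148128
V̂(x̄_st) = 0.818096

V̂(x̄_st) ≈ 0.818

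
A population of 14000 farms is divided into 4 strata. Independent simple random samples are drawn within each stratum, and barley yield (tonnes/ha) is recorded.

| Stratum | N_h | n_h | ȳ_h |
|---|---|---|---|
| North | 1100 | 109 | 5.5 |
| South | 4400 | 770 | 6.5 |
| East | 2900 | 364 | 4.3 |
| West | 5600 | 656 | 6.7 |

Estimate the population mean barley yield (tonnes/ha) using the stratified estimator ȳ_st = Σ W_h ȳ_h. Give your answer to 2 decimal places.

N = Σ N_h = 14000. Stratum weights W_h = N_h/N.
ȳ_st = (1100·5.5 + 4400·6.5 + 2900·4.3 + 5600·6.7) / 14000 = 6.0457

ȳ_st ≈ 6.05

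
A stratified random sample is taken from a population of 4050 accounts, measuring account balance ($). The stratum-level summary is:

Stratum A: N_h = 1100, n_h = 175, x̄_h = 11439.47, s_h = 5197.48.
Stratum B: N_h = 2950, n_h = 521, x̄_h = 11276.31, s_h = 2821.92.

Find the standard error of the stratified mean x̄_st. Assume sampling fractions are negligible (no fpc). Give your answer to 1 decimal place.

V̂(x̄_st) = Σ W_h² s_h²/n_h, with W_h = N_h/N and N = 4050:
  stratum A: (1100/4050)²·5197.48²/175 = 11387.4
  stratum B: (2950/4050)²·2821.92²/521 = 8109.34
V̂(x̄_st) = 19496.7
SE(x̄_st) = √19496.7 = 139.631

SE(x̄_st) ≈ 139.6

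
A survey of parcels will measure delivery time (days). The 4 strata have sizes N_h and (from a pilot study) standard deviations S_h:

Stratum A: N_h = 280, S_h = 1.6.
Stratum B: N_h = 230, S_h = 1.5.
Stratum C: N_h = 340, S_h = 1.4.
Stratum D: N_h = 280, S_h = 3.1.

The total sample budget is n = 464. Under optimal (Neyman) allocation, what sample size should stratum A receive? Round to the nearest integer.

Neyman allocation: n_h = n · N_h S_h / Σ N_i S_i, with n = 464.
  stratum A: N_h·S_h = 280·1.6 = 448.00
  stratum B: N_h·S_h = 230·1.5 = 345.00
  stratum C: N_h·S_h = 340·1.4 = 476.00
  stratum D: N_h·S_h = 280·3.1 = 868.00
Σ N_h S_h = 2137.00
n for stratum A = 464·448.00/2137.00 = 97.273 → 97

97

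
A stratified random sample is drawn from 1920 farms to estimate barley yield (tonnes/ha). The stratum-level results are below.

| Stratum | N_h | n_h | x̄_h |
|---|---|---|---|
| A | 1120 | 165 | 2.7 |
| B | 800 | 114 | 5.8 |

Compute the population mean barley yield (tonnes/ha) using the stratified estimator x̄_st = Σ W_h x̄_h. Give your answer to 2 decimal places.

x̄_st ≈ 3.99

N = Σ N_h = 1920. Stratum weights W_h = N_h/N.
x̄_st = (1120·2.7 + 800·5.8) / 1920 = 3.9917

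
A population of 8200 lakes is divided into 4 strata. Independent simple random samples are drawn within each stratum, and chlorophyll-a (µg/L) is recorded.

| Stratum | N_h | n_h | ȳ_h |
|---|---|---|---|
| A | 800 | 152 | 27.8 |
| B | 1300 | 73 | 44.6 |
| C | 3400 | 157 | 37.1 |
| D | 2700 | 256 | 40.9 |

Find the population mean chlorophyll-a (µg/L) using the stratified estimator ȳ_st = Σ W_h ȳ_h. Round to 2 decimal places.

N = Σ N_h = 8200. Stratum weights W_h = N_h/N.
ȳ_st = (800·27.8 + 1300·44.6 + 3400·37.1 + 2700·40.9) / 8200 = 38.6329

ȳ_st ≈ 38.63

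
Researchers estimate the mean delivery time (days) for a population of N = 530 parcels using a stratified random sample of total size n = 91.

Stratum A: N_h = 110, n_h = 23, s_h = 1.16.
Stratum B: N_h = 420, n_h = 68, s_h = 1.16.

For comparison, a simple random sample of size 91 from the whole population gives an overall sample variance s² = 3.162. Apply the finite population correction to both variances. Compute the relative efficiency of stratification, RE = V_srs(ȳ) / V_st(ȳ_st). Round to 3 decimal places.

RE ≈ 2.320

V̂(ȳ_st) = Σ W_h² (1 − n_h/N_h) s_h²/n_h, with W_h = N_h/N and N = 530:
  stratum A: (110/530)²·(1 − 23/110)·1.16²/23 = 0.00199319
  stratum B: (420/530)²·(1 − 68/420)·1.16²/68 = 0.0104147
V_st = 0.0124079
V_srs = (1 − 91/530)·3.162/91 = 0.0287812
Relative efficiency = V_srs / V_st = 0.0287812/0.0124079 = 2.3196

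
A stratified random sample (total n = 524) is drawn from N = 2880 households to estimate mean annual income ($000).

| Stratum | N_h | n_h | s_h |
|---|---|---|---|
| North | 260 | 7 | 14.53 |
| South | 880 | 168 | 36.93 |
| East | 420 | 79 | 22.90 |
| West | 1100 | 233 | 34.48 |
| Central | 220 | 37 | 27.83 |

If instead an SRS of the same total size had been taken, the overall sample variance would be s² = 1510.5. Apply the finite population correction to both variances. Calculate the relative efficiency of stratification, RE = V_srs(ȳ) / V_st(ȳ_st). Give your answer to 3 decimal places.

V̂(ȳ_st) = Σ W_h² (1 − n_h/N_h) s_h²/n_h, with W_h = N_h/N and N = 2880:
  stratum North: (260/2880)²·(1 − 7/260)·14.53²/7 = 0.239189
  stratum South: (880/2880)²·(1 − 168/880)·36.93²/168 = 0.613235
  stratum East: (420/2880)²·(1 − 79/420)·22.90²/79 = 0.114621
  stratum West: (1100/2880)²·(1 − 233/1100)·34.48²/233 = 0.586686
  stratum Central: (220/2880)²·(1 − 37/220)·27.83²/37 = 0.101605
V_st = 1.65534
V_srs = (1 − 524/2880)·1510.5/524 = 2.35815
Relative efficiency = V_srs / V_st = 2.35815/1.65534 = 1.4246

RE ≈ 1.425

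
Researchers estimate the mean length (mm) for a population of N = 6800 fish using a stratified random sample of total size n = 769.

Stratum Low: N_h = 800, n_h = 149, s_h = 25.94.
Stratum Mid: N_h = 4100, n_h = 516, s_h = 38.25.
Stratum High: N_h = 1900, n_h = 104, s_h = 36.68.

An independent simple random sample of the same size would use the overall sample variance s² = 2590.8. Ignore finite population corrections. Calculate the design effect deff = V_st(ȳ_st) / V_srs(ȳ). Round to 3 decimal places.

V̂(ȳ_st) = Σ W_h² s_h²/n_h, with W_h = N_h/N and N = 6800:
  stratum Low: (800/6800)²·25.94²/149 = 0.0625052
  stratum Mid: (4100/6800)²·38.25²/516 = 1.03077
  stratum High: (1900/6800)²·36.68²/104 = 1.00998
V_st = 2.10326
V_srs = s²/n = 2590.8/769 = 3.36905
deff = V_st / V_srs = 2.10326/3.36905 = 0.6243

deff ≈ 0.624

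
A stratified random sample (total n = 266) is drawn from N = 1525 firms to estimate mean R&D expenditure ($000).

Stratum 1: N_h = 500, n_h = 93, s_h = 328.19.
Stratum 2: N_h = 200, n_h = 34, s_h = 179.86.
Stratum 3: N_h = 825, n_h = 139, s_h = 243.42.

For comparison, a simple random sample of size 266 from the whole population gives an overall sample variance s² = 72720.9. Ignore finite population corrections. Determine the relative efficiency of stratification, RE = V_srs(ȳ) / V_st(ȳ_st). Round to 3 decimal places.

RE ≈ 1.029

V̂(ȳ_st) = Σ W_h² s_h²/n_h, with W_h = N_h/N and N = 1525:
  stratum 1: (500/1525)²·328.19²/93 = 124.5
  stratum 2: (200/1525)²·179.86²/34 = 16.3648
  stratum 3: (825/1525)²·243.42²/139 = 124.757
V_st = 265.622
V_srs = s²/n = 72720.9/266 = 273.387
Relative efficiency = V_srs / V_st = 273.387/265.622 = 1.0292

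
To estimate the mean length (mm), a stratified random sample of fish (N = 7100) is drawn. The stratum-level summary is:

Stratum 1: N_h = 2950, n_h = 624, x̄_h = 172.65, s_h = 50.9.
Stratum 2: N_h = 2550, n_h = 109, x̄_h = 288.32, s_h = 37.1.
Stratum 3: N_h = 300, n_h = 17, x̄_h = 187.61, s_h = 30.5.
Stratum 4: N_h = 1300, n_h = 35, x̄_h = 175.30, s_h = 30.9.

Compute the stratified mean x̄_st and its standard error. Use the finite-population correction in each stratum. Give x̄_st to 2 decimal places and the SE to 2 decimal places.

x̄_st ≈ 215.31, SE ≈ 1.76

x̄_st = Σ W_h x̄_h = (2950·172.65 + 2550·288.32 + 300·187.61 + 1300·175.30)/7100 = 215.31077
V̂(x̄_st) = Σ W_h² (1 − n_h/N_h) s_h²/n_h, with W_h = N_h/N and N = 7100:
  stratum 1: (2950/7100)²·(1 − 624/2950)·50.9²/624 = 0.565153
  stratum 2: (2550/7100)²·(1 − 109/2550)·37.1²/109 = 1.55924
  stratum 3: (300/7100)²·(1 − 17/300)·30.5²/17 = 0.0921598
  stratum 4: (1300/7100)²·(1 − 35/1300)·30.9²/35 = 0.889951
V̂(x̄_st) = 3.1065
SE(x̄_st) = √3.1065 = 1.76253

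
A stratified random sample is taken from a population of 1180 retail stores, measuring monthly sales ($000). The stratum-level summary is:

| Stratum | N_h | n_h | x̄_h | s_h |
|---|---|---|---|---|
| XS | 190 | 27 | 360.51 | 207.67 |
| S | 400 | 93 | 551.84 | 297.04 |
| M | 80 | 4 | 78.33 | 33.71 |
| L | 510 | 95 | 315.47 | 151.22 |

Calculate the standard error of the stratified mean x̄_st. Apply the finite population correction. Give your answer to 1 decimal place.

SE(x̄_st) ≈ 12.5

V̂(x̄_st) = Σ W_h² (1 − n_h/N_h) s_h²/n_h, with W_h = N_h/N and N = 1180:
  stratum XS: (190/1180)²·(1 − 27/190)·207.67²/27 = 35.5272
  stratum S: (400/1180)²·(1 − 93/400)·297.04²/93 = 83.6722
  stratum M: (80/1180)²·(1 − 4/80)·33.71²/4 = 1.2405
  stratum L: (510/1180)²·(1 − 95/510)·151.22²/95 = 36.5889
V̂(x̄_st) = 157.029
SE(x̄_st) = √157.029 = 12.5311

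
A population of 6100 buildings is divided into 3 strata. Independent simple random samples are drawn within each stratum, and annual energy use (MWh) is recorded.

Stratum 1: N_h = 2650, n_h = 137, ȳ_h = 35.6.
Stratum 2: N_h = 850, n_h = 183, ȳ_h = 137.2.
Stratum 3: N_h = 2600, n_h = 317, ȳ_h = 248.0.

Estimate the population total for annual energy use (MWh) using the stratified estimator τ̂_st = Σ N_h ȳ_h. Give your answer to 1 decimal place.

τ̂_st ≈ 855760.0

τ̂_st = Σ N_h ȳ_h = 2650·35.6 + 850·137.2 + 2600·248.0 = 855760.0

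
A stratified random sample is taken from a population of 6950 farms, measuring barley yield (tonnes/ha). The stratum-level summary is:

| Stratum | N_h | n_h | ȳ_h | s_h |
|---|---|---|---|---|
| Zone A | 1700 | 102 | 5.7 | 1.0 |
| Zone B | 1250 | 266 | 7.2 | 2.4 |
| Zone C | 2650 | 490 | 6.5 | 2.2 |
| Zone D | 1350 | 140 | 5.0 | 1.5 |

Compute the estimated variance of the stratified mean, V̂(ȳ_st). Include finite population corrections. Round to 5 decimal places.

V̂(ȳ_st) = Σ W_h² (1 − n_h/N_h) s_h²/n_h, with W_h = N_h/N and N = 6950:
  stratum Zone A: (1700/6950)²·(1 − 102/1700)·1.0²/102 = 0.000551386
  stratum Zone B: (1250/6950)²·(1 − 266/1250)·2.4²/266 = 0.000551412
  stratum Zone C: (2650/6950)²·(1 − 490/2650)·2.2²/490 = 0.00117052
  stratum Zone D: (1350/6950)²·(1 − 140/1350)·1.5²/140 = 0.000543506
V̂(ȳ_st) = 0.00281683

V̂(ȳ_st) ≈ 0.00282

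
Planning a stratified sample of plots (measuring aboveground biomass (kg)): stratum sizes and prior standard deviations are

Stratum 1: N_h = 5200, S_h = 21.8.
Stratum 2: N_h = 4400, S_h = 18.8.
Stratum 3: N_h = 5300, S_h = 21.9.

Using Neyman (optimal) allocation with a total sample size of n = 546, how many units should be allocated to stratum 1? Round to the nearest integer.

198

Neyman allocation: n_h = n · N_h S_h / Σ N_i S_i, with n = 546.
  stratum 1: N_h·S_h = 5200·21.8 = 113360.00
  stratum 2: N_h·S_h = 4400·18.8 = 82720.00
  stratum 3: N_h·S_h = 5300·21.9 = 116070.00
Σ N_h S_h = 312150.00
n for stratum 1 = 546·113360.00/312150.00 = 198.285 → 198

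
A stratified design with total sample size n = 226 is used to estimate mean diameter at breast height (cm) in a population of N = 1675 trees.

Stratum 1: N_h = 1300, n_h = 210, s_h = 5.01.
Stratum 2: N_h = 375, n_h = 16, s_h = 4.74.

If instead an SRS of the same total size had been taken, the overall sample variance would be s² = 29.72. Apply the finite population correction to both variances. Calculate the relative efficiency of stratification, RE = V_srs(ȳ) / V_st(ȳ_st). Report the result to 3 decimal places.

V̂(ȳ_st) = Σ W_h² (1 − n_h/N_h) s_h²/n_h, with W_h = N_h/N and N = 1675:
  stratum 1: (1300/1675)²·(1 − 210/1300)·5.01²/210 = 0.0603666
  stratum 2: (375/1675)²·(1 − 16/375)·4.74²/16 = 0.0673803
V_st = 0.127747
V_srs = (1 − 226/1675)·29.72/226 = 0.113761
Relative efficiency = V_srs / V_st = 0.113761/0.127747 = 0.8905

RE ≈ 0.891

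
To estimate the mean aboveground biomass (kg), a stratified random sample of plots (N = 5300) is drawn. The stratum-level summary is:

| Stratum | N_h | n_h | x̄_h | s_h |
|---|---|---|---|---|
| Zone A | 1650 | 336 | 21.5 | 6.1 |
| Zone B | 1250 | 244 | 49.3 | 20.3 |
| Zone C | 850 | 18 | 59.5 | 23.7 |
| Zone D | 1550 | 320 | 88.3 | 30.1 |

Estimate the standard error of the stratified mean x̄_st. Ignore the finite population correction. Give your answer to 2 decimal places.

V̂(x̄_st) = Σ W_h² s_h²/n_h, with W_h = N_h/N and N = 5300:
  stratum Zone A: (1650/5300)²·6.1²/336 = 0.0107334
  stratum Zone B: (1250/5300)²·20.3²/244 = 0.0939443
  stratum Zone C: (850/5300)²·23.7²/18 = 0.802621
  stratum Zone D: (1550/5300)²·30.1²/320 = 0.242156
V̂(x̄_st) = 1.14945
SE(x̄_st) = √1.14945 = 1.07213

SE(x̄_st) ≈ 1.07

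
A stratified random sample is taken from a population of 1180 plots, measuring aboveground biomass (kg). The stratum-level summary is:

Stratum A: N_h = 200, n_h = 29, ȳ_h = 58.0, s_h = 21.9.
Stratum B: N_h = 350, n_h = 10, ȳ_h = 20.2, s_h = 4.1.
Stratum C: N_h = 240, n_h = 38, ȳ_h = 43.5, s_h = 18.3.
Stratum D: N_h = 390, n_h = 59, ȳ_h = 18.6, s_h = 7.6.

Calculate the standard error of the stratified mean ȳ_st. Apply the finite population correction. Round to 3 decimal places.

SE(ȳ_st) ≈ 0.973

V̂(ȳ_st) = Σ W_h² (1 − n_h/N_h) s_h²/n_h, with W_h = N_h/N and N = 1180:
  stratum A: (200/1180)²·(1 − 29/200)·21.9²/29 = 0.406212
  stratum B: (350/1180)²·(1 − 10/350)·4.1²/10 = 0.143665
  stratum C: (240/1180)²·(1 − 38/240)·18.3²/38 = 0.306844
  stratum D: (390/1180)²·(1 − 59/390)·7.6²/59 = 0.0907619
V̂(ȳ_st) = 0.947482
SE(ȳ_st) = √0.947482 = 0.973387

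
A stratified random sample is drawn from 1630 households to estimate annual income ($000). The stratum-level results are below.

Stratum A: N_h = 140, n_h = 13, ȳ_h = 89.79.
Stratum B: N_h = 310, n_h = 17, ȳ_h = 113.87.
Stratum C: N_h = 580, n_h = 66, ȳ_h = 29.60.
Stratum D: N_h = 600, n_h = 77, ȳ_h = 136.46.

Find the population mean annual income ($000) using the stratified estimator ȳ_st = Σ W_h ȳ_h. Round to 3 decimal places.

ȳ_st ≈ 90.131

N = Σ N_h = 1630. Stratum weights W_h = N_h/N.
ȳ_st = (140·89.79 + 310·113.87 + 580·29.60 + 600·136.46) / 1630 = 90.13147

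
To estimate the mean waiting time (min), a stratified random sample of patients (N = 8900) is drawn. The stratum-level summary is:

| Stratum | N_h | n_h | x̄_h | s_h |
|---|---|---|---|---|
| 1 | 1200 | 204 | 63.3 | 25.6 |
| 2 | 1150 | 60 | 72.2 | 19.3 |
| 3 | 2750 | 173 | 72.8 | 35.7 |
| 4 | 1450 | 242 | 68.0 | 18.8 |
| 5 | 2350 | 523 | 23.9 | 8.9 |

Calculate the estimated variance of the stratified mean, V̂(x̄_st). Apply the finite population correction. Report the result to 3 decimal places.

V̂(x̄_st) = Σ W_h² (1 − n_h/N_h) s_h²/n_h, with W_h = N_h/N and N = 8900:
  stratum 1: (1200/8900)²·(1 − 204/1200)·25.6²/204 = 0.0484742
  stratum 2: (1150/8900)²·(1 − 60/1150)·19.3²/60 = 0.0982444
  stratum 3: (2750/8900)²·(1 − 173/2750)·35.7²/173 = 0.659109
  stratum 4: (1450/8900)²·(1 − 242/1450)·18.8²/242 = 0.0322965
  stratum 5: (2350/8900)²·(1 − 523/2350)·8.9²/523 = 0.00820927
V̂(x̄_st) = 0.846334

V̂(x̄_st) ≈ 0.846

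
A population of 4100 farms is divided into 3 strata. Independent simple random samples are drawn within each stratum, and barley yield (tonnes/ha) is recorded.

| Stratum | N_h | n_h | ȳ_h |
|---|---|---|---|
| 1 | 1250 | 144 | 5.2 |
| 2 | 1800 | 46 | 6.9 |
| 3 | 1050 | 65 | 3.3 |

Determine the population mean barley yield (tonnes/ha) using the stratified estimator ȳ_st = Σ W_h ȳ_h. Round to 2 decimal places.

N = Σ N_h = 4100. Stratum weights W_h = N_h/N.
ȳ_st = (1250·5.2 + 1800·6.9 + 1050·3.3) / 4100 = 5.4598

ȳ_st ≈ 5.46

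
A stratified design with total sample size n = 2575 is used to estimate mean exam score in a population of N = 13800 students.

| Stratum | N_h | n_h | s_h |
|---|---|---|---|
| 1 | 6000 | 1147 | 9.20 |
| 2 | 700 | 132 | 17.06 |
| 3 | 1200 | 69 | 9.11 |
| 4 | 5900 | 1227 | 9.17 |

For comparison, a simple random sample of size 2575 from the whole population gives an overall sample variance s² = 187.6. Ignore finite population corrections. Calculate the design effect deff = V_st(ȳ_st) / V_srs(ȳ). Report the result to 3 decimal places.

V̂(ȳ_st) = Σ W_h² s_h²/n_h, with W_h = N_h/N and N = 13800:
  stratum 1: (6000/13800)²·9.20²/1147 = 0.0139494
  stratum 2: (700/13800)²·17.06²/132 = 0.00567312
  stratum 3: (1200/13800)²·9.11²/69 = 0.00909478
  stratum 4: (5900/13800)²·9.17²/1227 = 0.0125268
V_st = 0.0412441
V_srs = s²/n = 187.6/2575 = 0.0728544
deff = V_st / V_srs = 0.0412441/0.0728544 = 0.5661

deff ≈ 0.566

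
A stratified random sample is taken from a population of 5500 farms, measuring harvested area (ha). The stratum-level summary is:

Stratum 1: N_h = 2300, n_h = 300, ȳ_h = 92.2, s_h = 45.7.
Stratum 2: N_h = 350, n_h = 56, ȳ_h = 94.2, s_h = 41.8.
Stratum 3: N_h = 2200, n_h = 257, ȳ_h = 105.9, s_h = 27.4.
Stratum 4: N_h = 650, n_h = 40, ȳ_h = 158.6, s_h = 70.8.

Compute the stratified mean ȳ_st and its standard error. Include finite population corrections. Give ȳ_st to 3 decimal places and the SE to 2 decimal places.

ȳ_st = Σ W_h ȳ_h = (2300·92.2 + 350·94.2 + 2200·105.9 + 650·158.6)/5500 = 105.65455
V̂(ȳ_st) = Σ W_h² (1 − n_h/N_h) s_h²/n_h, with W_h = N_h/N and N = 5500:
  stratum 1: (2300/5500)²·(1 − 300/2300)·45.7²/300 = 1.05863
  stratum 2: (350/5500)²·(1 − 56/350)·41.8²/56 = 0.106134
  stratum 3: (2200/5500)²·(1 − 257/2200)·27.4²/257 = 0.412798
  stratum 4: (650/5500)²·(1 − 40/650)·70.8²/40 = 1.64257
V̂(ȳ_st) = 3.22013
SE(ȳ_st) = √3.22013 = 1.79447

ȳ_st ≈ 105.655, SE ≈ 1.79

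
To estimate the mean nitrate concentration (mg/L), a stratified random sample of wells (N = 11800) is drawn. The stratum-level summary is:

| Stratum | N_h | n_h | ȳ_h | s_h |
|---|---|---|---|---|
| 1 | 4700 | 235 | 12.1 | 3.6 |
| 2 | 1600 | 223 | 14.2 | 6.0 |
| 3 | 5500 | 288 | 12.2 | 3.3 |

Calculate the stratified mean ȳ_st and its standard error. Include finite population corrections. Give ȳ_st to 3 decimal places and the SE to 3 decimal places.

ȳ_st = Σ W_h ȳ_h = (4700·12.1 + 1600·14.2 + 5500·12.2)/11800 = 12.43136
V̂(ȳ_st) = Σ W_h² (1 − n_h/N_h) s_h²/n_h, with W_h = N_h/N and N = 11800:
  stratum 1: (4700/11800)²·(1 − 235/4700)·3.6²/235 = 0.00831175
  stratum 2: (1600/11800)²·(1 − 223/1600)·6.0²/223 = 0.00255439
  stratum 3: (5500/11800)²·(1 − 288/5500)·3.3²/288 = 0.00778464
V̂(ȳ_st) = 0.0186508
SE(ȳ_st) = √0.0186508 = 0.136568

ȳ_st ≈ 12.431, SE ≈ 0.137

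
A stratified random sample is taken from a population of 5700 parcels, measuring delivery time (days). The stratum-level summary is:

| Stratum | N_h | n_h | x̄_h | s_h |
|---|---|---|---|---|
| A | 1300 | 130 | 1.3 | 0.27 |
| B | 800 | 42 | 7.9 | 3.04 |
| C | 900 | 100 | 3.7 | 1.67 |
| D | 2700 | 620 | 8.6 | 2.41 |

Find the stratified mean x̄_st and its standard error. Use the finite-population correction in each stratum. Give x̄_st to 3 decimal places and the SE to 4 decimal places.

x̄_st ≈ 6.063, SE ≈ 0.0798

x̄_st = Σ W_h x̄_h = (1300·1.3 + 800·7.9 + 900·3.7 + 2700·8.6)/5700 = 6.06316
V̂(x̄_st) = Σ W_h² (1 − n_h/N_h) s_h²/n_h, with W_h = N_h/N and N = 5700:
  stratum A: (1300/5700)²·(1 − 130/1300)·0.27²/130 = 2.62521e-05
  stratum B: (800/5700)²·(1 − 42/800)·3.04²/42 = 0.00410684
  stratum C: (900/5700)²·(1 − 100/900)·1.67²/100 = 0.000618039
  stratum D: (2700/5700)²·(1 − 620/2700)·2.41²/620 = 0.00161927
V̂(x̄_st) = 0.0063704
SE(x̄_st) = √0.0063704 = 0.0798148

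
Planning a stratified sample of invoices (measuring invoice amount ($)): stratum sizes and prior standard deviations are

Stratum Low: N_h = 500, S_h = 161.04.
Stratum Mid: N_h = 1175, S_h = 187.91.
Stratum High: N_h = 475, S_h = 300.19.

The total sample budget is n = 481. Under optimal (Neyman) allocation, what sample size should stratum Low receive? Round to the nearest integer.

87

Neyman allocation: n_h = n · N_h S_h / Σ N_i S_i, with n = 481.
  stratum Low: N_h·S_h = 500·161.04 = 80520.00
  stratum Mid: N_h·S_h = 1175·187.91 = 220794.25
  stratum High: N_h·S_h = 475·300.19 = 142590.25
Σ N_h S_h = 443904.50
n for stratum Low = 481·80520.00/443904.50 = 87.249 → 87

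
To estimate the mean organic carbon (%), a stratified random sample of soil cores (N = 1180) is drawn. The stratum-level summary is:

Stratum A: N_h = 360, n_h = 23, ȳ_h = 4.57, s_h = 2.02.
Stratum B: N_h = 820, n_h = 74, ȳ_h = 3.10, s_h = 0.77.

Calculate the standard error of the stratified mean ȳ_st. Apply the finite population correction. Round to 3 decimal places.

SE(ȳ_st) ≈ 0.138

V̂(ȳ_st) = Σ W_h² (1 − n_h/N_h) s_h²/n_h, with W_h = N_h/N and N = 1180:
  stratum A: (360/1180)²·(1 − 23/360)·2.02²/23 = 0.0154576
  stratum B: (820/1180)²·(1 − 74/820)·0.77²/74 = 0.00351997
V̂(ȳ_st) = 0.0189776
SE(ȳ_st) = √0.0189776 = 0.137759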